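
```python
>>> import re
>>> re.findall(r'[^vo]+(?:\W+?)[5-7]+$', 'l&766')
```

['l&766']

This matches one or more of any character except [vo]; then one or more of a non-word character (lazy) (non-capturing group); then one or more of a character in [5-7]; then anchored at the end.
Walking the string: at [0:5] → 'l&766'.
Since nothing is captured, `findall` lists the 1 matched substring directly.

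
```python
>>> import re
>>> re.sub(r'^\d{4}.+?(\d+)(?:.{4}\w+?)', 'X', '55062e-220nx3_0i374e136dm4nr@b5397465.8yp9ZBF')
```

The `?` after the quantifier makes it lazy — it takes as little as possible before letting the rest of the pattern try.
Each match is replaced by 'X'.

'Xi374e136dm4nr@b5397465.8yp9ZBF'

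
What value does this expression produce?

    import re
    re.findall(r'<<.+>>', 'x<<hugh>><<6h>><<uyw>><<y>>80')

['<<hugh>><<6h>><<uyw>><<y>>']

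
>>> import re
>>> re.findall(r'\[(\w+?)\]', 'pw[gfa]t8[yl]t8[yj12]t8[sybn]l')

['gfa', 'yl', 'yj12', 'sybn']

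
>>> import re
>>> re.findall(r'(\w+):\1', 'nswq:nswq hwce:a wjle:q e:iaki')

`\1` is not a pattern — it's the concrete string captured by group 1, re-applied verbatim.
One capturing group, so `findall` returns just the captured substring from the one match — 1 in all.

['nswq']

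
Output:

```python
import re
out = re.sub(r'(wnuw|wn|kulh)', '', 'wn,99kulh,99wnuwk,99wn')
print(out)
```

`|` is ordered: at each position the engine commits to the first alternative that works.
Each match is replaced by ''.

,99,99k,99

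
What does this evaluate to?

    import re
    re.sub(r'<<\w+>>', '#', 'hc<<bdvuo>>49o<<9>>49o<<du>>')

'hc#49o#49o#'

Matches: at [2:11] → '<<bdvuo>>'; at [14:19] → '<<9>>'; at [22:28] → '<<du>>'.
Each match is replaced by '#'.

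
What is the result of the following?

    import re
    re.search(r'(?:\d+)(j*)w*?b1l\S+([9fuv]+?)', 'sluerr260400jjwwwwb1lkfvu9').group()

Pattern: one or more of a digit (non-capturing group); then zero or more of a literal 'j' (captured); then zero or more of the literal 'w' (lazy), then the literal 'b1l', then one or more of a non-whitespace character; then one or more of one of [9fuv] (lazy) (captured).
`re.search` scans for the first position where the pattern succeeds.
The match spans [6:26] → '260400jjwwwwb1lkfvu9'.
Captured: group 1 = 'jj', group 2 = '9'.

'260400jjwwwwb1lkfvu9'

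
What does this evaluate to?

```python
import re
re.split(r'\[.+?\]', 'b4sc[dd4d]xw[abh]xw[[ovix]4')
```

['b4sc', 'xw', 'xw', '4']

The `?` after the quantifier makes it lazy — it takes as little as possible before letting the rest of the pattern try.
Matches to split on: at [4:10] → '[dd4d]'; at [12:17] → '[abh]'; at [19:26] → '[[ovix]'.
`split` removes every match and returns the 4 fragments in between.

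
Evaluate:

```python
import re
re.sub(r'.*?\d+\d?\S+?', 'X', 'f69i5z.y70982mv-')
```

'XXXv-'

This matches zero or more of any character (lazy), then one or more of a digit; then optionally a digit, then one or more of a non-whitespace character (lazy).
Matches: at [0:4] → 'f69i'; at [4:6] → '5z'; at [6:14] → '.y70982m'.
`sub` substitutes 'X' at each match site.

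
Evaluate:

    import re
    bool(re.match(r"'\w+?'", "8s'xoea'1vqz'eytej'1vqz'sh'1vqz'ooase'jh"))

False

With `match`, the pattern is implicitly anchored at the beginning.
Here position 0 doesn't satisfy it, so the call returns None, and `bool(None)` is False.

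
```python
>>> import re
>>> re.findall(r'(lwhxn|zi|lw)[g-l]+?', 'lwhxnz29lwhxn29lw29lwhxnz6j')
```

Scanning left to right: at [0:3] match 'lwh', group 1 = 'lw'; at [8:11] match 'lwh', group 1 = 'lw'; at [19:22] match 'lwh', group 1 = 'lw'.
`findall` collects group 1 from each match (3 total).

['lw', 'lw', 'lw']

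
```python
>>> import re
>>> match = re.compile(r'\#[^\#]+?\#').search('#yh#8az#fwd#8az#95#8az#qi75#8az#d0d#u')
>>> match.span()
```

`search` walks the string left to right and returns the first match it finds.
The match spans [0:4] → '#yh#'.

(0, 4)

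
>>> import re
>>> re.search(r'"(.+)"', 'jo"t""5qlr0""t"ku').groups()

The match spans [2:15] → '"t""5qlr0""t"'.
Captured: group 1 = 't""5qlr0""t'.

('t""5qlr0""t',)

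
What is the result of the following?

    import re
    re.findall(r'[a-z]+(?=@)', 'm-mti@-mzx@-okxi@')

['mti', 'mzx', 'okxi']

The lookaround is zero-width — it requires the adjacent text to match without consuming it, so the asserted text isn't part of the match.
`findall` yields the raw match text (3 of them) because the pattern has no groups.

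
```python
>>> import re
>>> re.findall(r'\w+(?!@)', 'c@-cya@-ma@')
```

['cy', 'm']

The negative lookaround is zero-width — it rules out positions where the adjacent text would match, without consuming anything.
Walking the string: at [3:5] → 'cy'; at [8:9] → 'm'.
With no groups in the pattern, `findall` gives back each whole match — 2 here.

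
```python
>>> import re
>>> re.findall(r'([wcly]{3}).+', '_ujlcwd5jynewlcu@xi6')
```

This matches exactly 3 of one of [wcly] (captured); then one or more of any character.
Scanning left to right: at [3:20] match 'lcwd5jynewlcu@xi6', group 1 = 'lcw'.
Because there's exactly one group, `findall` drops the full match and keeps group 1 from the one hit.

['lcw']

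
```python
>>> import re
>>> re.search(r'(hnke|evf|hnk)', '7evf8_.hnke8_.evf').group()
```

Unlike `match`, `search` isn't anchored — it looks for the pattern anywhere in the string.
The match spans [1:4] → 'evf'.
Captured: group 1 = 'evf'.

'evf'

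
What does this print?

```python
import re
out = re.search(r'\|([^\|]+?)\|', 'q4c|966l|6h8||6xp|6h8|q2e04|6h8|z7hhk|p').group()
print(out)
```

`re.search` scans for the first position where the pattern succeeds.
The match spans [3:9] → '|966l|'.
Captured: group 1 = '966l'.

|966l|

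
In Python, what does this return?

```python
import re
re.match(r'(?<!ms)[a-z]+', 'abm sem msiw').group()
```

The negative lookaround is zero-width — it rules out positions where the adjacent text would match, without consuming anything.
`re.match` only tries the pattern at the start of the string.
The match spans [0:3] → 'abm'.

'abm'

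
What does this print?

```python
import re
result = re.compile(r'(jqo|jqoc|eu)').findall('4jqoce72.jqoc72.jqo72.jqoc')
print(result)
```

['jqo', 'jqo', 'jqo', 'jqo']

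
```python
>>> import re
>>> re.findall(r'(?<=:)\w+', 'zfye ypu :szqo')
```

['szqo']

The lookaround is zero-width — it requires the adjacent text to match without consuming it, so the asserted text isn't part of the match.
No capturing groups, so `findall` returns the 1 full match string.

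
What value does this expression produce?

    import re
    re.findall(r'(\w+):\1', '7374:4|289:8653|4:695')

['4']

`\1` is not a pattern — it's the concrete string captured by group 1, re-applied verbatim.
`findall` collects group 1 from the one match (1 total).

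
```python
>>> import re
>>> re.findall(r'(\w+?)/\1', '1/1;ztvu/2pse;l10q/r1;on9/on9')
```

`\1` has to match the exact text group 1 already captured.
With a single group, `findall` returns only what that group captured — 2 items.

['1', 'on9']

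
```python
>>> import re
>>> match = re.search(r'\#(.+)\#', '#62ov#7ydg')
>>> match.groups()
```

('62ov',)

The match spans [0:6] → '#62ov#'.
Captured: group 1 = '62ov'.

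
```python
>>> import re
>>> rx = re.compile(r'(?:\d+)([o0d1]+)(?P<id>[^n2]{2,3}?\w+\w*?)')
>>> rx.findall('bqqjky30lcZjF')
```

[('0', 'lcZjF')]

This matches one or more of a digit (non-capturing group); then one or more of one of [o0d1] (captured); then 2 to 3 of any character except [n2] (lazy), then one or more of a word character, then zero or more of a word character (lazy) (captured as 'id').
Matches: at [6:13] match '30lcZjF', groups = ('0', 'lcZjF').
2 groups means the one result is a tuple of 2 captured strings — 1 here.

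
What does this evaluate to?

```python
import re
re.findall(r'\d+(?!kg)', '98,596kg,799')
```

['98', '59', '799']

`(?!…)`/`(?<!…)` only lets a position through if the neighbouring text does NOT match; no characters are consumed.
Scanning left to right: at [0:2] → '98'; at [3:5] → '59'; at [9:12] → '799'.
No capturing groups, so `findall` returns the 3 full match strings.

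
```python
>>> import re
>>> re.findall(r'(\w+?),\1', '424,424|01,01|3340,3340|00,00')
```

['424', '01', '3340', '00']

`\1` has to match the exact text group 1 already captured.
Walking the string: at [0:7] match '424,424', group 1 = '424'; at [8:13] match '01,01', group 1 = '01'; at [14:23] match '3340,3340', group 1 = '3340'; at [24:29] match '00,00', group 1 = '00'.
With a single group, `findall` returns only what that group captured — 4 items.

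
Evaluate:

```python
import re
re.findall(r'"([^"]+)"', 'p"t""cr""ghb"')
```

['t', 'cr', 'ghb']

With a single group, `findall` returns only what that group captured — 3 items.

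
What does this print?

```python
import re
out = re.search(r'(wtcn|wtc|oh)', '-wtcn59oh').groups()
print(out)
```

Branches in `(...|...)` are attempted left-to-right; the first branch that allows the whole pattern to succeed is taken.
`search` walks the string left to right and returns the first match it finds.
The match spans [1:5] → 'wtcn'.
Captured: group 1 = 'wtcn'.

('wtcn',)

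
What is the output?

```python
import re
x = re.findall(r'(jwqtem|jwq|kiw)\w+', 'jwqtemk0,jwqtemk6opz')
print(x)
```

Branches in `(...|...)` are attempted left-to-right; the first branch that allows the whole pattern to succeed is taken.
Matches: at [0:8] match 'jwqtemk0', group 1 = 'jwqtem'; at [9:20] match 'jwqtemk6opz', group 1 = 'jwqtem'.
`findall` collects group 1 from each match (2 total).

['jwqtem', 'jwqtem']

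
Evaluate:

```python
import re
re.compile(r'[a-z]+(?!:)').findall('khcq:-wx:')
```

A negative assertion filters positions out without eating any characters.
Since nothing is captured, `findall` lists the 2 matched substrings directly.

['khc', 'w']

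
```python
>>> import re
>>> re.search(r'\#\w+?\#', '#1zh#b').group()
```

'#1zh#'

`search` walks the string left to right and returns the first match it finds.
The match spans [0:5] → '#1zh#'.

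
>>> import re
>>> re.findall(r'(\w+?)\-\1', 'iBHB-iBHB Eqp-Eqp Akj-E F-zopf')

['iBHB', 'Eqp']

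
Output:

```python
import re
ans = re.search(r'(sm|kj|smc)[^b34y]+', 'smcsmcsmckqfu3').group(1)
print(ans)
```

`|` is ordered: at each position the engine commits to the first alternative that works.
Unlike `match`, `search` isn't anchored — it looks for the pattern anywhere in the string.
The match spans [0:13] → 'smcsmcsmckqfu'.
Captured: group 1 = 'sm'.

sm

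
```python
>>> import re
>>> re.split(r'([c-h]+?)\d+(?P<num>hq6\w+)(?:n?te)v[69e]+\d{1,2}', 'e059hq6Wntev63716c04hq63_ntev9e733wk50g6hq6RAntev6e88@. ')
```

['', 'e', 'hq6Wntev63716c04hq63_ntev9e733wk50g6hq6RAn', '@. ']

Pattern: one or more of a character in [c-h] (lazy) (captured); then one or more of a digit; then the literal 'hq6', then one or more of a word character (captured as 'num'); then optionally a literal 'n', then the literal 'te' (non-capturing group); then the literal 'v', then one or more of one of [69e], then 1 to 2 of a digit.
Matches to split on: at [0:53] → 'e059hq6Wntev63716c04hq63_ntev9e733wk50g6hq6RAntev6e88'.
The group in the pattern means `split` returns the separators' captures alongside the pieces.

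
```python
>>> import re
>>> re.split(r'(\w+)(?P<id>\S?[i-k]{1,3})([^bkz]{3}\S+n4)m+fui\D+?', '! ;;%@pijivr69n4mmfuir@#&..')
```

With the lazy modifier that quantifier settles for the fewest repetitions that let the rest of the pattern succeed (the atoms after it are unaffected and can still be greedy).
The group in the pattern means `split` returns the separators' captures alongside the pieces.

['! ;;%@', 'pij', 'i', 'vr69n4', '@#&..']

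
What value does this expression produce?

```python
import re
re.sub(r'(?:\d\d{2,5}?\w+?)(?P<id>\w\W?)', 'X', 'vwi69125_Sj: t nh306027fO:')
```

'vwiX_Sj: t nhX7fO:'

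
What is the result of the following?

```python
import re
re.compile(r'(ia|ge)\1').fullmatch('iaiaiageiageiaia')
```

`fullmatch` succeeds only if the pattern covers the string from start to end.
Here the pattern can't cover the whole string, so the call returns None.

None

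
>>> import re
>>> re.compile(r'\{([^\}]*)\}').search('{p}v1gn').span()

(0, 3)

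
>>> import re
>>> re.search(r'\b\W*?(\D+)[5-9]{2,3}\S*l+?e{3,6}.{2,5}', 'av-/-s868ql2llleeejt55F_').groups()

This matches a word boundary (`\b`, zero-width); then zero or more of a non-word character (lazy); then one or more of a non-digit (captured); then 2 to 3 of a character in [5-9]; then zero or more of a non-whitespace character; then one or more of the literal 'l' (lazy), then 3 to 6 of the literal 'e', then 2 to 5 of any character.
`re.search` tries every starting position until one works.
The match spans [0:23] → 'av-/-s868ql2llleeejt55F'.
Captured: group 1 = 'av-/-s'.

('av-/-s',)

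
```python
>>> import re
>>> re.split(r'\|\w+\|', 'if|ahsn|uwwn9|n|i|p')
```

['if', 'uwwn9', 'i|p']

Each match becomes a cut point; 3 segments remain.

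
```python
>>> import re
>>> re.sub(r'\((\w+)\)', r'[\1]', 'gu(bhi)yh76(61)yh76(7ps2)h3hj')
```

'gu[bhi]yh76[61]yh76[7ps2]h3hj'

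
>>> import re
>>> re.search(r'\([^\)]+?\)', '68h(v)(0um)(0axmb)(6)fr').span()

(3, 6)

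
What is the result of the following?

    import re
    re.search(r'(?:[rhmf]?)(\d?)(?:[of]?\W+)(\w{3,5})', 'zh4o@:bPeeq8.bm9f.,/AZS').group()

'h4o@:bPeeq'

Pattern: optionally one of [rhmf] (non-capturing group); then optionally a digit (captured); then optionally one of [of], then one or more of a non-word character (non-capturing group); then 3 to 5 of a word character (captured).
The match spans [1:11] → 'h4o@:bPeeq'.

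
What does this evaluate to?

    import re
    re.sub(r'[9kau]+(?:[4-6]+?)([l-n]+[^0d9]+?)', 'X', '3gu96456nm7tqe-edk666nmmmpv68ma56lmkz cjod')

A non-greedy quantifier consumes as few characters as it can — just enough that the remainder of the pattern still matches from where it stops; whatever follows it matches normally.
`sub` substitutes 'X' at each match site.

'3gXtqe-edXv68mXz cjod'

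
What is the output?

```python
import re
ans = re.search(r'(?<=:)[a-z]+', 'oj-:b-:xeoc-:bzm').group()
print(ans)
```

The positive lookaround only admits positions where the adjacent text matches; those characters stay outside the span.
`search` walks the string left to right and returns the first match it finds.
The match spans [4:5] → 'b'.

b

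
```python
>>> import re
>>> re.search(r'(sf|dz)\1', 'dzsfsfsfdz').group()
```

After group 1 captures some text, `\1` only succeeds where that same text appears again.
Unlike `match`, `search` isn't anchored — it looks for the pattern anywhere in the string.
The match spans [2:6] → 'sfsf'.
Captured: group 1 = 'sf'.

'sfsf'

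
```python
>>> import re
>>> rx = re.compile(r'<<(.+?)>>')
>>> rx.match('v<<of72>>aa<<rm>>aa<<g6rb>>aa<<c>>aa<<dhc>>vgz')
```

None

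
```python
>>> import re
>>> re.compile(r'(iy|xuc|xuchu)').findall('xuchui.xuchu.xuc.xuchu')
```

Alternation isn't longest-match — the leftmost alternative that fits at this position is chosen.
Scanning left to right: at [0:3] match 'xuc', group 1 = 'xuc'; at [7:10] match 'xuc', group 1 = 'xuc'; at [13:16] match 'xuc', group 1 = 'xuc'; at [17:20] match 'xuc', group 1 = 'xuc'.
One capturing group, so `findall` returns just the captured substring from each match — 4 in all.

['xuc', 'xuc', 'xuc', 'xuc']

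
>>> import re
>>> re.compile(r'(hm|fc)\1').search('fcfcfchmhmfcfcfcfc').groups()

('fc',)

The match spans [0:4] → 'fcfc'.
Captured: group 1 = 'fc'.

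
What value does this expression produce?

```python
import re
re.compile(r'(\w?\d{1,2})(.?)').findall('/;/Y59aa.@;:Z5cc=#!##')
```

The pattern matches optionally a word character, then 1 to 2 of a digit (captured); then optionally any character (captured).
With 2 capturing groups, `findall` returns a 2-tuple per match.

[('Y59', 'a'), ('Z5', 'c')]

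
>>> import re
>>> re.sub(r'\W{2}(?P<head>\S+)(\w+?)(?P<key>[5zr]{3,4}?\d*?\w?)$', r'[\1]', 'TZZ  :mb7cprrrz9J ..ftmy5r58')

'TZZ  :mb7cprrrz9J[.ftm]'

Pattern: exactly 2 of a non-word character; then one or more of a non-whitespace character (captured as 'head'); then one or more of a word character (lazy) (captured); then 3 to 4 of one of [5zr] (lazy), then zero or more of a digit (lazy), then optionally a word character (captured as 'key'); then anchored at the end.
The replacement refers to a captured group, so each match is rewritten using its own captured text.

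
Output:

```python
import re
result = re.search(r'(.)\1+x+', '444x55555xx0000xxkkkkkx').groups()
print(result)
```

('4',)

`\1` is not a pattern — it's the concrete string captured by group 1, re-applied verbatim.
`re.search` scans for the first position where the pattern succeeds.
The match spans [0:4] → '444x'.
Captured: group 1 = '4'.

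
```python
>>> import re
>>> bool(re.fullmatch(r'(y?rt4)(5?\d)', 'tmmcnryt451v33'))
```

`re.fullmatch` is like wrapping the pattern in `^…$` (in single-line mode).
Here the pattern can't cover the whole string, so the call returns None, and `bool(None)` is False.

False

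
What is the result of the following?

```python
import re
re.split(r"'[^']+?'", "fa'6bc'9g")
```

['fa', '9g']

The string is cut at each match, leaving 2 pieces.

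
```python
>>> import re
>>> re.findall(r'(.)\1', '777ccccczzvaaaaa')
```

['7', 'c', 'c', 'z', 'a', 'a']

After group 1 captures some text, `\1` only succeeds where that same text appears again.
Matches: at [0:2] match '77', group 1 = '7'; at [3:5] match 'cc', group 1 = 'c'; at [5:7] match 'cc', group 1 = 'c'; at [8:10] match 'zz', group 1 = 'z'; at [11:13] match 'aa', group 1 = 'a'; ….
`findall` collects group 1 from each match (6 total).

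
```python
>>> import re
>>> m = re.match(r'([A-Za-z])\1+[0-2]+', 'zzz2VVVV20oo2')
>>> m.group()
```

'zzz2'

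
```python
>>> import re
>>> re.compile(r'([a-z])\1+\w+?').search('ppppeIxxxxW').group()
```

'ppppe'

A backreference is literal: `\1` must see the identical characters the first group matched.
Unlike `match`, `search` isn't anchored — it looks for the pattern anywhere in the string.
The match spans [0:5] → 'ppppe'.
Captured: group 1 = 'p'.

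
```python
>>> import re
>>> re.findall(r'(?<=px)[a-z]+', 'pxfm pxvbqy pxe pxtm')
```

['fm', 'vbqy', 'e', 'tm']

The `(?=…)`/`(?<=…)` assertion just peeks at neighbouring text; it doesn't advance the match position.
Matches: at [2:4] → 'fm'; at [7:11] → 'vbqy'; at [14:15] → 'e'; at [18:20] → 'tm'.
Since nothing is captured, `findall` lists the 4 matched substrings directly.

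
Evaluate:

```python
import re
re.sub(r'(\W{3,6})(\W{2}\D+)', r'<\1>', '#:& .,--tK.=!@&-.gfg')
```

'<#:& .,>'

The pattern matches 3 to 6 of a non-word character (captured); then exactly 2 of a non-word character, then one or more of a non-digit (captured).
Matches: at [0:20] → '#:& .,--tK.=!@&-.gfg'.
`\1` in the replacement pulls in group 1's text for each match.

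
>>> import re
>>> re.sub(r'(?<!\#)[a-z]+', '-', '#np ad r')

'#n- - -'

Because the assertion is negative and zero-width, positions next to the forbidden text are skipped.
Matches: at [2:3] → 'p'; at [4:6] → 'ad'; at [7:8] → 'r'.
Every occurrence is swapped for '-'.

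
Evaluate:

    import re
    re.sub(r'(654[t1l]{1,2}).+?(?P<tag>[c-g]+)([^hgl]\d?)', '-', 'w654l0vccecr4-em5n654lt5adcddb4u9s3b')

This matches the literal '654', then 1 to 2 of one of [t1l] (captured); then one or more of any character (lazy); then one or more of a character in [c-g] (captured as 'tag'); then any character except [hgl], then optionally a digit (captured).
The `?` after the quantifier makes it lazy — it takes as little as possible before letting the rest of the pattern try.
Matches: at [1:13] → '654l0vccecr4'; at [18:31] → '654lt5adcddb4'.
Every occurrence is swapped for '-'.

'w--em5n-u9s3b'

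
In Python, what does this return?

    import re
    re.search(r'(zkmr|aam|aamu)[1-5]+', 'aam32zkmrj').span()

`re.search` tries every starting position until one works.
The match spans [0:5] → 'aam32'.
Captured: group 1 = 'aam'.

(0, 5)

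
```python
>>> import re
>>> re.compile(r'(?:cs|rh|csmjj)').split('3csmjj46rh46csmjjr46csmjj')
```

['3', 'mjj46', '46', 'mjjr46', 'mjj']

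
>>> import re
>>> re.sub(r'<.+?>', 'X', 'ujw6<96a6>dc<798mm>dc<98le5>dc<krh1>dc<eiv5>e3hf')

'ujw6XdcXdcXdcXdcXe3hf'

A `+?`/`*?`/`{m,n}?` starts at its minimum and grows only as far as needed for what follows to match.
Each match is replaced by 'X'.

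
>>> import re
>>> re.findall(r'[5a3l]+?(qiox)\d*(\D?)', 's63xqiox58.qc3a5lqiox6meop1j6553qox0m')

[('qiox', 'm')]

The pattern matches one or more of one of [5a3l] (lazy); then a literal 'q', then the literal 'iox' (captured); then zero or more of a digit; then optionally a non-digit (captured).
Scanning left to right: at [13:23] match '3a5lqiox6m', groups = ('qiox', 'm').
With 2 capturing groups, `findall` returns a 2-tuple per match.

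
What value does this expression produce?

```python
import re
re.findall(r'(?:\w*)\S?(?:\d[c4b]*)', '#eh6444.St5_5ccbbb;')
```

With no groups in the pattern, `findall` gives back each whole match — 2 here.

['eh6444', 'St5_5ccbbb']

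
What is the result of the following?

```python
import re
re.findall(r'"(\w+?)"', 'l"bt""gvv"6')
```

['bt', 'gvv']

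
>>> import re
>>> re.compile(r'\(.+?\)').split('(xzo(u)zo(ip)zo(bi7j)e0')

['', 'zo', 'zo', 'e0']

The `?` after the quantifier makes it lazy — it takes as little as possible before letting the rest of the pattern try.
Matches to split on: at [0:7] → '(xzo(u)'; at [9:13] → '(ip)'; at [15:21] → '(bi7j)'.
Each match becomes a cut point; 4 segments remain.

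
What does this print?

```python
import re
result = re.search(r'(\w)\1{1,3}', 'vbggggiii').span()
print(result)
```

(2, 6)

A backreference is literal: `\1` must see the identical characters the first group matched.
`re.search` tries every starting position until one works.
The match spans [2:6] → 'gggg'.
Captured: group 1 = 'g'.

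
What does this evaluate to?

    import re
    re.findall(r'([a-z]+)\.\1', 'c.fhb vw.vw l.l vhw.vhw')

['vw', 'l', 'vhw']

The backreference `\1` re-matches whatever the first group consumed, character for character.
Matches: at [6:11] match 'vw.vw', group 1 = 'vw'; at [12:15] match 'l.l', group 1 = 'l'; at [16:23] match 'vhw.vhw', group 1 = 'vhw'.
With a single group, `findall` returns only what that group captured — 3 items.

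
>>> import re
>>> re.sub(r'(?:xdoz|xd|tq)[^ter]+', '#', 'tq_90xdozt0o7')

'#t0o7'

Matches: at [0:9] → 'tq_90xdoz'.
`sub` substitutes '#' at each match site.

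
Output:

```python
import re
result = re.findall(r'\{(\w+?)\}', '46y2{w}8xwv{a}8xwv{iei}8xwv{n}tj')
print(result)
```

Walking the string: at [4:7] match '{w}', group 1 = 'w'; at [11:14] match '{a}', group 1 = 'a'; at [18:23] match '{iei}', group 1 = 'iei'; at [27:30] match '{n}', group 1 = 'n'.
One capturing group, so `findall` returns just the captured substring from each match — 4 in all.

['w', 'a', 'iei', 'n']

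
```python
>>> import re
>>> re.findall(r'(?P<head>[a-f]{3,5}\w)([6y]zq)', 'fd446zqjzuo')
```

This matches 3 to 5 of a character in [a-f], then a word character (captured as 'head'); then one of [6y], then the literal 'zq' (captured).
2 groups means each result is a tuple of 2 captured strings — 0 here.
Nothing in the string satisfies the pattern, so the list is empty.

[]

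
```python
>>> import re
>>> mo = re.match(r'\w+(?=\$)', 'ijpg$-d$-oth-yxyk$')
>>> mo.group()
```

'ijpg'

`re.match` only tries the pattern at the start of the string.
The match spans [0:4] → 'ijpg'.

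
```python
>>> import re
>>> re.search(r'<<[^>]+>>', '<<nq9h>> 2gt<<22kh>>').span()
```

The match spans [0:8] → '<<nq9h>>'.

(0, 8)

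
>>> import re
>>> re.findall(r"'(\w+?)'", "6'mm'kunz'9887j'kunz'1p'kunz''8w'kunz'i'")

['mm', '9887j', '1p', '8w', 'i']

Walking the string: at [1:5] match "'mm'", group 1 = 'mm'; at [9:16] match "'9887j'", group 1 = '9887j'; at [20:24] match "'1p'", group 1 = '1p'; at [29:33] match "'8w'", group 1 = '8w'; at [37:40] match "'i'", group 1 = 'i'.
With a single group, `findall` returns only what that group captured — 5 items.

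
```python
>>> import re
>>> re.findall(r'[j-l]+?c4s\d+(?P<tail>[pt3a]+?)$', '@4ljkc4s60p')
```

The pattern matches one or more of a character in [j-l] (lazy); then the literal 'c4s', then one or more of a digit; then one or more of one of [pt3a] (lazy) (captured as 'tail'); then anchored at the end.
Walking the string: at [2:11] match 'ljkc4s60p', group 1 = 'p'.
With a single group, `findall` returns only what that group captured — 1 item.

['p']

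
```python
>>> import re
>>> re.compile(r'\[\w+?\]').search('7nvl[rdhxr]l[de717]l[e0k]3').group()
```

`search` walks the string left to right and returns the first match it finds.
The match spans [4:11] → '[rdhxr]'.

'[rdhxr]'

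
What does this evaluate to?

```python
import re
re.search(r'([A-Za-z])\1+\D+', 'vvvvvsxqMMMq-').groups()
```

('v',)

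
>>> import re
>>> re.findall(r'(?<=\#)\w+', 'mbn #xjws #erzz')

['xjws', 'erzz']

Because the assertion is zero-width, the text it checks is not consumed and won't appear in the result.
Since nothing is captured, `findall` lists the 2 matched substrings directly.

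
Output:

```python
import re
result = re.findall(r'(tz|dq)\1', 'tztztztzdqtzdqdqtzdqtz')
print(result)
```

['tz', 'tz', 'dq']

`\1` is not a pattern — it's the concrete string captured by group 1, re-applied verbatim.
With a single group, `findall` returns only what that group captured — 3 items.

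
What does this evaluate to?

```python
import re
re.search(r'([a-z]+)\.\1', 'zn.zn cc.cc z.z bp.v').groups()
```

`\1` has to match the exact text group 1 already captured.
`re.search` tries every starting position until one works.
The match spans [0:5] → 'zn.zn'.
Captured: group 1 = 'zn'.

('zn',)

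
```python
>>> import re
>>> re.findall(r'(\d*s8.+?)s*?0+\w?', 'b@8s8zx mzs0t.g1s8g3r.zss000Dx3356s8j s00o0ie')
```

['8s8zx mz', '1s8g3r.z', '3356s8j ']

Lazy quantifiers expand one character at a time until the remainder of the pattern can match.
One capturing group, so `findall` returns just the captured substring from each match — 3 in all.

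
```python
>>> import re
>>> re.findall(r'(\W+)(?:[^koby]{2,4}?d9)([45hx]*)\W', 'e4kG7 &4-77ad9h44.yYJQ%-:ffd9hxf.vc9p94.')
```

The pattern matches one or more of a non-word character (captured); then 2 to 4 of any character except [koby] (lazy), then the literal 'd9' (non-capturing group); then zero or more of one of [45hx] (captured); then a non-word character.
Matches: at [8:18] match '-77ad9h44.', groups = ('-', 'h44').
`findall` packs the 2 group values into a tuple for every match.

[('-', 'h44')]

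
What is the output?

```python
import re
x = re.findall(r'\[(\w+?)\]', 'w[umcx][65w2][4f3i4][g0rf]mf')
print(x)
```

Walking the string: at [1:7] match '[umcx]', group 1 = 'umcx'; at [7:13] match '[65w2]', group 1 = '65w2'; at [13:20] match '[4f3i4]', group 1 = '4f3i4'; at [20:26] match '[g0rf]', group 1 = 'g0rf'.
Because there's exactly one group, `findall` drops the full match and keeps group 1 from each hit.

['umcx', '65w2', '4f3i4', 'g0rf']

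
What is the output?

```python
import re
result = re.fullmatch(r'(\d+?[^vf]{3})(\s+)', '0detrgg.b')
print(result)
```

None

The pattern matches one or more of a digit (lazy), then exactly 3 of any character except [vf] (captured); then one or more of whitespace (captured).
`re.fullmatch` is like wrapping the pattern in `^…$` (in single-line mode).
Here there's no way to consume every character, so the call returns None.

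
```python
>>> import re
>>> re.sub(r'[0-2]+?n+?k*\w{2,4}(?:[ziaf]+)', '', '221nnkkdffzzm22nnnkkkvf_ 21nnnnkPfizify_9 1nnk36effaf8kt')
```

The pattern matches one or more of a character in [0-2] (lazy); then one or more of the literal 'n' (lazy), then zero or more of a literal 'k', then 2 to 4 of a word character; then one or more of one of [ziaf] (non-capturing group).
Matches: at [0:12] → '221nnkkdffzz'; at [13:23] → '22nnnkkkvf'; at [25:38] → '21nnnnkPfizif'; at [42:53] → '1nnk36effaf'.
`sub` substitutes '' at each match site.

'm_ y_9 8kt'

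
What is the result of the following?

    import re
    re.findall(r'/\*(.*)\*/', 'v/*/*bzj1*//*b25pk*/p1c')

`findall` collects group 1 from the one match (1 total).

['/*bzj1*//*b25pk']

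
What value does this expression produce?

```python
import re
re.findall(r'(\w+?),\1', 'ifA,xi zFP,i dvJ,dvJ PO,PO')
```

['dvJ', 'PO']

After group 1 captures some text, `\1` only succeeds where that same text appears again.
Scanning left to right: at [13:20] match 'dvJ,dvJ', group 1 = 'dvJ'; at [21:26] match 'PO,PO', group 1 = 'PO'.
`findall` collects group 1 from each match (2 total).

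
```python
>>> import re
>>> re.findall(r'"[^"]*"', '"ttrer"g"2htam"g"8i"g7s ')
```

['"ttrer"', '"2htam"', '"8i"']

Scanning left to right: at [0:7] → '"ttrer"'; at [8:15] → '"2htam"'; at [16:20] → '"8i"'.
Since nothing is captured, `findall` lists the 3 matched substrings directly.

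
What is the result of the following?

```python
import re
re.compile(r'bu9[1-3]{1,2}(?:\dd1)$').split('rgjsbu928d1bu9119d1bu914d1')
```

`split` removes every match and returns the 2 fragments in between.

['rgjsbu928d1bu9119d1', '']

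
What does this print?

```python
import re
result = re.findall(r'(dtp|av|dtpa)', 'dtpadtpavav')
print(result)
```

Alternation tries branches left to right and keeps the first one that lets the overall match succeed at that position.
`findall` collects group 1 from each match (4 total).

['dtp', 'dtp', 'av', 'av']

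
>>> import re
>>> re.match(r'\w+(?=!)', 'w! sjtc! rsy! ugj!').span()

(0, 1)

`re.match` won't scan ahead — the pattern has to work from the very first character.
The match spans [0:1] → 'w'.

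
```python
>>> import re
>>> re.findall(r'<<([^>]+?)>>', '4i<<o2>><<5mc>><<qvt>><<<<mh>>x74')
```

Matches: at [2:8] match '<<o2>>', group 1 = 'o2'; at [8:15] match '<<5mc>>', group 1 = '5mc'; at [15:22] match '<<qvt>>', group 1 = 'qvt'; at [22:30] match '<<<<mh>>', group 1 = '<<mh'.
`findall` collects group 1 from each match (4 total).

['o2', '5mc', 'qvt', '<<mh']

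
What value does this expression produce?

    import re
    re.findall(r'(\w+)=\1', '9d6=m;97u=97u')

The backreference `\1` re-matches whatever the first group consumed, character for character.
Walking the string: at [6:13] match '97u=97u', group 1 = '97u'.
With a single group, `findall` returns only what that group captured — 1 item.

['97u']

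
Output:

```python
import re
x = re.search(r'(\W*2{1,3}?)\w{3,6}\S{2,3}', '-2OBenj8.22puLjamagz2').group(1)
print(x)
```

-2

This matches zero or more of a non-word character, then 1 to 3 of the literal '2' (lazy) (captured); then 3 to 6 of a word character, then 2 to 3 of a non-whitespace character.
`search` walks the string left to right and returns the first match it finds.
The match spans [0:11] → '-2OBenj8.22'.
Captured: group 1 = '-2'.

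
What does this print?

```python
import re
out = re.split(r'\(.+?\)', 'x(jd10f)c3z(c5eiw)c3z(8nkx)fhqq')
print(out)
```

['x', 'c3z', 'c3z', 'fhqq']

Matches to split on: at [1:8] → '(jd10f)'; at [11:18] → '(c5eiw)'; at [21:27] → '(8nkx)'.
The string is cut at each match, leaving 4 pieces.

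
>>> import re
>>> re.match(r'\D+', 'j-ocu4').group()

'j-ocu'

With `match`, the pattern is implicitly anchored at the beginning.
The match spans [0:5] → 'j-ocu'.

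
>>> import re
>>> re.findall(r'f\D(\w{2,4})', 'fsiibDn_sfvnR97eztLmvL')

['iibD', 'nR97']

Pattern: a literal 'f', then a non-digit; then 2 to 4 of a word character (captured).
Scanning left to right: at [0:6] match 'fsiibD', group 1 = 'iibD'; at [9:15] match 'fvnR97', group 1 = 'nR97'.
`findall` collects group 1 from each match (2 total).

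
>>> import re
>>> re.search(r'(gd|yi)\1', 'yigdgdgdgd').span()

(2, 6)

A backreference is literal: `\1` must see the identical characters the first group matched.
The match spans [2:6] → 'gdgd'.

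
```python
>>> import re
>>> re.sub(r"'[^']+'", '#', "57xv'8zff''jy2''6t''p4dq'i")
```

'57xv####i'

Matches: at [4:10] → "'8zff'"; at [10:15] → "'jy2'"; at [15:19] → "'6t'"; at [19:25] → "'p4dq'".
Each match is replaced by '#'.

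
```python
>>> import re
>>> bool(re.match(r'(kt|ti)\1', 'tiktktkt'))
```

False

After group 1 captures some text, `\1` only succeeds where that same text appears again.
`re.match` only tries the pattern at the start of the string.
Here the string doesn't start with a match, so the call returns None, and `bool(None)` is False.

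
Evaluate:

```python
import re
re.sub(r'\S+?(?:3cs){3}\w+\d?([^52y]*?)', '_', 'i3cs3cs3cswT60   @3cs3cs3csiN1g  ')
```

Pattern: one or more of a non-whitespace character (lazy), then the literal '3cs' repeated 3 times; then one or more of a word character, then optionally a digit; then zero or more of any character except [52y] (lazy) (captured).
A non-greedy quantifier consumes as few characters as it can — just enough that the remainder of the pattern still matches from where it stops; whatever follows it matches normally.
Matches: at [0:14] → 'i3cs3cs3cswT60'; at [17:31] → '@3cs3cs3csiN1g'.
`sub` substitutes '_' at each match site.

'_   _  '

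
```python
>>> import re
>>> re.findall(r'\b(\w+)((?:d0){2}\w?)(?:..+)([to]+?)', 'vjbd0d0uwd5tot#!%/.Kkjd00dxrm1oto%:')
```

[('vjb', 'd0d0u', 'o')]

This matches a word boundary (`\b`, zero-width); then one or more of a word character (captured); then the literal 'd0' repeated 2 times, then optionally a word character (captured); then any character, then one or more of any character (non-capturing group); then one or more of one of [to] (lazy) (captured).
Matches: at [0:33] match 'vjbd0d0uwd5tot#!%/.Kkjd00dxrm1oto', groups = ('vjb', 'd0d0u', 'o').
Multiple groups make `findall` return tuples — one 3-tuple for the one match.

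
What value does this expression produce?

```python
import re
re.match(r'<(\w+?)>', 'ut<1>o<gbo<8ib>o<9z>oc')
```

`re.match` won't scan ahead — the pattern has to work from the very first character.
Here the pattern fails at index 0, so the call returns None.

None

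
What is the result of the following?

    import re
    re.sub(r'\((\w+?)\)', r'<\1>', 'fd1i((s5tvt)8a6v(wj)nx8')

'fd1i(<s5tvt>8a6v<wj>nx8'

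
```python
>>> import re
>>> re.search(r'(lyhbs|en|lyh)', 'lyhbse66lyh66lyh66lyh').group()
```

'lyhbs'

Alternation tries branches left to right and keeps the first one that lets the overall match succeed at that position.
`re.search` tries every starting position until one works.
The match spans [0:5] → 'lyhbs'.
Captured: group 1 = 'lyhbs'.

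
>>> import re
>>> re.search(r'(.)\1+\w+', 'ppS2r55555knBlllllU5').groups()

('p',)

After group 1 captures some text, `\1` only succeeds where that same text appears again.
`search` walks the string left to right and returns the first match it finds.
The match spans [0:20] → 'ppS2r55555knBlllllU5'.
Captured: group 1 = 'p'.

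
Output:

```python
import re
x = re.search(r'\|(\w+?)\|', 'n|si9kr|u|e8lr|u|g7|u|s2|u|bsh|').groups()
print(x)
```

('si9kr',)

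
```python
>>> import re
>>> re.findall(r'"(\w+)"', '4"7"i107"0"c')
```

Walking the string: at [1:4] match '"7"', group 1 = '7'; at [8:11] match '"0"', group 1 = '0'.
`findall` collects group 1 from each match (2 total).

['7', '0']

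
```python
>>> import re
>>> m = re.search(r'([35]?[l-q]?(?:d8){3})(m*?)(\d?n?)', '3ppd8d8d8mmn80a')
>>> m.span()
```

(2, 9)

The pattern matches optionally one of [35], then optionally a character in [l-q], then the literal 'd8' repeated 3 times (captured); then zero or more of a literal 'm' (lazy) (captured); then optionally a digit, then optionally the literal 'n' (captured).
A non-greedy quantifier consumes as few characters as it can — just enough that the remainder of the pattern still matches from where it stops; whatever follows it matches normally.
Unlike `match`, `search` isn't anchored — it looks for the pattern anywhere in the string.
The match spans [2:9] → 'pd8d8d8'.
Captured: group 1 = 'pd8d8d8', group 2 = '', group 3 = ''.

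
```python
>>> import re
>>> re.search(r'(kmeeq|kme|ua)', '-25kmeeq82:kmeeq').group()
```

'kmeeq'

Alternation isn't longest-match — the leftmost alternative that fits at this position is chosen.
`re.search` tries every starting position until one works.
The match spans [3:8] → 'kmeeq'.
Captured: group 1 = 'kmeeq'.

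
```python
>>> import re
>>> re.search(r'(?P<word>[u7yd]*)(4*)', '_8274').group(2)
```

''

The pattern matches zero or more of one of [u7yd] (captured as 'word'); then zero or more of a literal '4' (captured).
`search` walks the string left to right and returns the first match it finds.
The match spans [0:0] → ''.
Captured: group 1 = '', group 2 = ''.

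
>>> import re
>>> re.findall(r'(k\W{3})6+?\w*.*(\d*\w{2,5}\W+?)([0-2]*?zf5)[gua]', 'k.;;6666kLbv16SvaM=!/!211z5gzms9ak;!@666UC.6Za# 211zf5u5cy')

`findall` packs the 3 group values into a tuple for every match.

[('k.;;', 'Za# ', '211zf5')]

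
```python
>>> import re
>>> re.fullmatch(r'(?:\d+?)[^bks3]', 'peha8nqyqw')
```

None

This matches one or more of a digit (lazy) (non-capturing group); then any character except [bks3].
For `fullmatch`, every character of the input must be accounted for by the pattern.
Here there's no way to consume every character, so the call returns None.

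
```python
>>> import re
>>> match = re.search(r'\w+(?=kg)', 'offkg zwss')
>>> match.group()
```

'off'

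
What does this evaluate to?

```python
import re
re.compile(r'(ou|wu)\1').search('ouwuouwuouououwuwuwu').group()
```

'ouou'

The backreference `\1` re-matches whatever the first group consumed, character for character.
The match spans [8:12] → 'ouou'.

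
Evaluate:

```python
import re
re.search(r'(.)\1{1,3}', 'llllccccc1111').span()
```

`\1` has to match the exact text group 1 already captured.
`re.search` scans for the first position where the pattern succeeds.
The match spans [0:4] → 'llll'.
Captured: group 1 = 'l'.

(0, 4)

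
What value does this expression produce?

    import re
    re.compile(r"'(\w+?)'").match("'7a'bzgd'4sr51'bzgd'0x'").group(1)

'7a'

The match spans [0:4] → "'7a'".
Captured: group 1 = '7a'.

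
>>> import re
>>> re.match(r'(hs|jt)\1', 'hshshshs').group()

`re.match` won't scan ahead — the pattern has to work from the very first character.
The match spans [0:4] → 'hshs'.

'hshs'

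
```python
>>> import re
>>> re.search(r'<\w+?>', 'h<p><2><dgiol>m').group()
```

'<p>'

Unlike `match`, `search` isn't anchored — it looks for the pattern anywhere in the string.
The match spans [1:4] → '<p>'.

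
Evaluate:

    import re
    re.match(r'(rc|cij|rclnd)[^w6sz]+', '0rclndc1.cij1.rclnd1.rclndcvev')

`match` is anchored at position 0; if the pattern doesn't fit there, it returns None.
Here the pattern fails at index 0, so the call returns None.

None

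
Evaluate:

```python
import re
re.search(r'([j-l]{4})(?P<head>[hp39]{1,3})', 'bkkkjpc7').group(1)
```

'kkkj'

The match spans [1:6] → 'kkkjp'.
Captured: group 1 = 'kkkj', group 2 = 'p'.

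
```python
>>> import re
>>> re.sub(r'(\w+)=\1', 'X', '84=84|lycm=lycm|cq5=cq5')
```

'X|X|X'

After group 1 captures some text, `\1` only succeeds where that same text appears again.
Matches: at [0:5] → '84=84'; at [6:15] → 'lycm=lycm'; at [16:23] → 'cq5=cq5'.
`sub` substitutes 'X' at each match site.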